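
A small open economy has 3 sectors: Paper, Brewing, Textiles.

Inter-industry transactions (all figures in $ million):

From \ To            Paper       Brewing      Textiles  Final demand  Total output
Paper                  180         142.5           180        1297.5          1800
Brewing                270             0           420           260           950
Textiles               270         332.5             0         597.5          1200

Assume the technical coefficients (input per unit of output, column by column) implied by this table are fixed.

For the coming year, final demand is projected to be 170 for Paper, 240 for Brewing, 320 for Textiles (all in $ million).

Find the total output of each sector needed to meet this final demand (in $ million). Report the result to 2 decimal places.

Technical coefficients a_ij = z_ij / X_j:
  a_11 = 180/1800 = 0.10, a_21 = 270/1800 = 0.15, a_31 = 270/1800 = 0.15
  a_12 = 142.5/950 = 0.15, a_22 = 0/950 = 0.00, a_32 = 332.5/950 = 0.35
  a_13 = 180/1200 = 0.15, a_23 = 420/1200 = 0.35, a_33 = 0/1200 = 0.00
I − A =
  [   0.90    -0.15    -0.15]
  [  -0.15     1.00    -0.35]
  [  -0.15    -0.35     1.00]
Cofactors of I−A, C_ij = (−1)^(i+j)·(minor ij) (rows/columns in the sector order above):
  C_11 = (1.00)(1.00) − (-0.35)(-0.35) = 0.8775
  C_12 = −[(-0.15)(1.00) − (-0.35)(-0.15)] = 0.2025
  C_13 = (-0.15)(-0.35) − (1.00)(-0.15) = 0.2025
  C_21 = −[(-0.15)(1.00) − (-0.15)(-0.35)] = 0.2025
  C_22 = (0.90)(1.00) − (-0.15)(-0.15) = 0.8775
  C_23 = −[(0.90)(-0.35) − (-0.15)(-0.15)] = 0.3375
  C_31 = (-0.15)(-0.35) − (-0.15)(1.00) = 0.2025
  C_32 = −[(0.90)(-0.35) − (-0.15)(-0.15)] = 0.3375
  C_33 = (0.90)(1.00) − (-0.15)(-0.15) = 0.8775
det(I−A) = Σ_j (I−A)_1j·C_1j = (0.90)(0.8775) + (-0.15)(0.2025) + (-0.15)(0.2025) = 0.7290
adj(I−A) = Cᵀ =
  [ 0.8775   0.2025   0.2025]
  [ 0.2025   0.8775   0.3375]
  [ 0.2025   0.3375   0.8775]
(I − A)⁻¹ = adj(I−A) / det(I−A) ≈
  [   1.2037     0.2778     0.2778]
  [   0.2778     1.2037     0.4630]
  [   0.2778     0.4630     1.2037]
x = (I − A)⁻¹ d = adj(I−A)·d / det(I−A), with det(I−A) = 0.7290:
  x_1 = (0.8775·170 + 0.2025·240 + 0.2025·320) / 0.7290 = 262.575 / 0.7290 ≈ 360.19
  x_2 = (0.2025·170 + 0.8775·240 + 0.3375·320) / 0.7290 = 353.025 / 0.7290 ≈ 484.26
  x_3 = (0.2025·170 + 0.3375·240 + 0.8775·320) / 0.7290 = 396.225 / 0.7290 ≈ 543.52

x_1 = 360.19, x_2 = 484.26, x_3 = 543.52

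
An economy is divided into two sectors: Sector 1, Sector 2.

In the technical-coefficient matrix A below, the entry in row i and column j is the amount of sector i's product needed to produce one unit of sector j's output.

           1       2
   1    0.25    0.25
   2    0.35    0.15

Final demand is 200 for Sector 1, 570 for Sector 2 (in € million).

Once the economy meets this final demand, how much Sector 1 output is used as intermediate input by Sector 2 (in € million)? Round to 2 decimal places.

z_12 = 226.14

I − A =
  [   0.75    -0.25]
  [  -0.35     0.85]
det(I−A) = (0.75)(0.85) − (-0.25)(-0.35) = 0.5500
adj(I−A) = [[0.85, 0.25], [0.35, 0.75]]
(I − A)⁻¹ = adj(I−A) / det(I−A) ≈
  [   1.5455     0.4545]
  [   0.6364     1.3636]
First solve x = (I − A)⁻¹ d = adj(I−A)·d / det(I−A); in particular x_2 = (0.35·200 + 0.75·570) / 0.5500 = 497.50 / 0.5500 ≈ 904.5455.
Intermediate flow from 1 to 2: z_12 = a_12 · x_2 = 0.25 × 497.50 / 0.5500 = 124.375 / 0.5500 ≈ 226.14.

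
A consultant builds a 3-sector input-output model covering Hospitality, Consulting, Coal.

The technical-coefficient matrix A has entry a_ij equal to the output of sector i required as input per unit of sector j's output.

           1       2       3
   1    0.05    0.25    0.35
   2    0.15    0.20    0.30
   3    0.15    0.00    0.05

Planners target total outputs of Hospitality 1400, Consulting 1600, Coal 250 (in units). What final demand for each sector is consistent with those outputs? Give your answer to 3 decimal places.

I − A =
  [   0.95    -0.25    -0.35]
  [  -0.15     0.80    -0.30]
  [  -0.15     0.00     0.95]
d = (I − A) x:
  d_1 = (+0.95)·1400 + (-0.25)·1600 + (-0.35)·250 = 842.500
  d_2 = (-0.15)·1400 + (+0.80)·1600 + (-0.30)·250 = 995.000
  d_3 = (-0.15)·1400 + (+0.00)·1600 + (+0.95)·250 = 27.500

d_1 = 842.500, d_2 = 995.000, d_3 = 27.500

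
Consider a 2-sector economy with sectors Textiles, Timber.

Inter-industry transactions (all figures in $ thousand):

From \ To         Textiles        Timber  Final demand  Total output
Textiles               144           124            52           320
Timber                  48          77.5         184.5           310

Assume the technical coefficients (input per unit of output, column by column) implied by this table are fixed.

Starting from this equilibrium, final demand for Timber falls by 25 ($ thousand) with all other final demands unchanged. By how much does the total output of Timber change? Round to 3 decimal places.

Technical coefficients a_ij = z_ij / X_j:
  a_11 = 144/320 = 0.45, a_21 = 48/320 = 0.15
  a_12 = 124/310 = 0.40, a_22 = 77.5/310 = 0.25
I − A =
  [   0.55    -0.40]
  [  -0.15     0.75]
det(I−A) = (0.55)(0.75) − (-0.40)(-0.15) = 0.3525
adj(I−A) = [[0.75, 0.40], [0.15, 0.55]]
(I − A)⁻¹ = adj(I−A) / det(I−A) ≈
  [   2.1277     1.1348]
  [   0.4255     1.5603]
Δx = (I − A)⁻¹ Δd with Δd having -25 in the Timber component and 0 elsewhere.
So Δx_2 = L_22 · (-25), where L_22 = adj(I−A)_22 / det(I−A) = 0.55 / 0.3525.
Δx_2 = 0.55 × (-25) / 0.3525 = -13.75 / 0.3525 ≈ -39.007.

Δx_2 = -39.007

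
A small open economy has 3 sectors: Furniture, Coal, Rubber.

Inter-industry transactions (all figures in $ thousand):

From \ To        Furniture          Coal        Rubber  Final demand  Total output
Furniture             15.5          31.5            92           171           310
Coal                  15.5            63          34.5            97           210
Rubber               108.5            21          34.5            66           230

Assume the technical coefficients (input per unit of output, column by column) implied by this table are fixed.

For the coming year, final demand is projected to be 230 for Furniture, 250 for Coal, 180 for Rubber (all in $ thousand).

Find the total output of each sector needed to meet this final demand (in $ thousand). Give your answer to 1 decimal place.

Technical coefficients a_ij = z_ij / X_j:
  a_11 = 15.5/310 = 0.05, a_21 = 15.5/310 = 0.05, a_31 = 108.5/310 = 0.35
  a_12 = 31.5/210 = 0.15, a_22 = 63/210 = 0.30, a_32 = 21/210 = 0.10
  a_13 = 92/230 = 0.40, a_23 = 34.5/230 = 0.15, a_33 = 34.5/230 = 0.15
I − A =
  [   0.95    -0.15    -0.40]
  [  -0.05     0.70    -0.15]
  [  -0.35    -0.10     0.85]
Cofactors of I−A, C_ij = (−1)^(i+j)·(minor ij) (rows/columns in the sector order above):
  C_11 = (0.70)(0.85) − (-0.15)(-0.10) = 0.5800
  C_12 = −[(-0.05)(0.85) − (-0.15)(-0.35)] = 0.0950
  C_13 = (-0.05)(-0.10) − (0.70)(-0.35) = 0.2500
  C_21 = −[(-0.15)(0.85) − (-0.40)(-0.10)] = 0.1675
  C_22 = (0.95)(0.85) − (-0.40)(-0.35) = 0.6675
  C_23 = −[(0.95)(-0.10) − (-0.15)(-0.35)] = 0.1475
  C_31 = (-0.15)(-0.15) − (-0.40)(0.70) = 0.3025
  C_32 = −[(0.95)(-0.15) − (-0.40)(-0.05)] = 0.1625
  C_33 = (0.95)(0.70) − (-0.15)(-0.05) = 0.6575
det(I−A) = Σ_j (I−A)_1j·C_1j = (0.95)(0.5800) + (-0.15)(0.0950) + (-0.40)(0.2500) = 0.43675
adj(I−A) = Cᵀ =
  [ 0.5800   0.1675   0.3025]
  [ 0.0950   0.6675   0.1625]
  [ 0.2500   0.1475   0.6575]
(I − A)⁻¹ = adj(I−A) / det(I−A) ≈
  [   1.3280     0.3835     0.6926]
  [   0.2175     1.5283     0.3721]
  [   0.5724     0.3377     1.5054]
x = (I − A)⁻¹ d = adj(I−A)·d / det(I−A), with det(I−A) = 0.43675:
  x_1 = (0.5800·230 + 0.1675·250 + 0.3025·180) / 0.43675 = 229.725 / 0.43675 ≈ 526.0
  x_2 = (0.0950·230 + 0.6675·250 + 0.1625·180) / 0.43675 = 217.975 / 0.43675 ≈ 499.1
  x_3 = (0.2500·230 + 0.1475·250 + 0.6575·180) / 0.43675 = 212.725 / 0.43675 ≈ 487.1

x_1 = 526.0, x_2 = 499.1, x_3 = 487.1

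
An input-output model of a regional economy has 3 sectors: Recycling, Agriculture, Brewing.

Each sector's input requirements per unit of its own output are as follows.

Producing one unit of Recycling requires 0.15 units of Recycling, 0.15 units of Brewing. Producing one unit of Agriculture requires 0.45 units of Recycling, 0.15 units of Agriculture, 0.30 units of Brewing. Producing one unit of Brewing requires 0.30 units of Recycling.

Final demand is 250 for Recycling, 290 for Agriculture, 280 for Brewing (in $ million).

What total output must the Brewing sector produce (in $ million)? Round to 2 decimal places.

x_3 = 478.92

I − A =
  [   0.85    -0.45    -0.30]
  [   0.00     0.85     0.00]
  [  -0.15    -0.30     1.00]
Cofactors of I−A, C_ij = (−1)^(i+j)·(minor ij) (rows/columns in the sector order above):
  C_11 = (0.85)(1.00) − (0.00)(-0.30) = 0.8500
  C_12 = −[(0.00)(1.00) − (0.00)(-0.15)] = 0.0000
  C_13 = (0.00)(-0.30) − (0.85)(-0.15) = 0.1275
  C_21 = −[(-0.45)(1.00) − (-0.30)(-0.30)] = 0.5400
  C_22 = (0.85)(1.00) − (-0.30)(-0.15) = 0.8050
  C_23 = −[(0.85)(-0.30) − (-0.45)(-0.15)] = 0.3225
  C_31 = (-0.45)(0.00) − (-0.30)(0.85) = 0.2550
  C_32 = −[(0.85)(0.00) − (-0.30)(0.00)] = 0.0000
  C_33 = (0.85)(0.85) − (-0.45)(0.00) = 0.7225
det(I−A) = Σ_j (I−A)_1j·C_1j = (0.85)(0.8500) + (-0.45)(0.0000) + (-0.30)(0.1275) = 0.68425
adj(I−A) = Cᵀ =
  [ 0.8500   0.5400   0.2550]
  [ 0.0000   0.8050   0.0000]
  [ 0.1275   0.3225   0.7225]
(I − A)⁻¹ = adj(I−A) / det(I−A) ≈
  [   1.2422     0.7892     0.3727]
  [   0.0000     1.1765     0.0000]
  [   0.1863     0.4713     1.0559]
x = (I − A)⁻¹ d = adj(I−A)·d / det(I−A), with det(I−A) = 0.68425:
  x_1 = (0.8500·250 + 0.5400·290 + 0.2550·280) / 0.68425 = 440.50 / 0.68425 ≈ 643.77
  x_2 = (0.0000·250 + 0.8050·290 + 0.0000·280) / 0.68425 = 233.45 / 0.68425 ≈ 341.18
  x_3 = (0.1275·250 + 0.3225·290 + 0.7225·280) / 0.68425 = 327.70 / 0.68425 ≈ 478.92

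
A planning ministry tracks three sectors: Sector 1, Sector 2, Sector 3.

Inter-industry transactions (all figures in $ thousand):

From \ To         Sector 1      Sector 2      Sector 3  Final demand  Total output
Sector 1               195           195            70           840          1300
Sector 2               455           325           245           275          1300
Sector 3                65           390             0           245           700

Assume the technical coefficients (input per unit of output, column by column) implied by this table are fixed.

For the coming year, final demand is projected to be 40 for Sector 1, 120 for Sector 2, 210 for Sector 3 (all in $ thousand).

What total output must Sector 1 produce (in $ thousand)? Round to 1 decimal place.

Technical coefficients a_ij = z_ij / X_j:
  a_11 = 195/1300 = 0.15, a_21 = 455/1300 = 0.35, a_31 = 65/1300 = 0.05
  a_12 = 195/1300 = 0.15, a_22 = 325/1300 = 0.25, a_32 = 390/1300 = 0.30
  a_13 = 70/700 = 0.10, a_23 = 245/700 = 0.35, a_33 = 0/700 = 0.00
I − A =
  [   0.85    -0.15    -0.10]
  [  -0.35     0.75    -0.35]
  [  -0.05    -0.30     1.00]
Cofactors of I−A, C_ij = (−1)^(i+j)·(minor ij) (rows/columns in the sector order above):
  C_11 = (0.75)(1.00) − (-0.35)(-0.30) = 0.6450
  C_12 = −[(-0.35)(1.00) − (-0.35)(-0.05)] = 0.3675
  C_13 = (-0.35)(-0.30) − (0.75)(-0.05) = 0.1425
  C_21 = −[(-0.15)(1.00) − (-0.10)(-0.30)] = 0.1800
  C_22 = (0.85)(1.00) − (-0.10)(-0.05) = 0.8450
  C_23 = −[(0.85)(-0.30) − (-0.15)(-0.05)] = 0.2625
  C_31 = (-0.15)(-0.35) − (-0.10)(0.75) = 0.1275
  C_32 = −[(0.85)(-0.35) − (-0.10)(-0.35)] = 0.3325
  C_33 = (0.85)(0.75) − (-0.15)(-0.35) = 0.5850
det(I−A) = Σ_j (I−A)_1j·C_1j = (0.85)(0.6450) + (-0.15)(0.3675) + (-0.10)(0.1425) = 0.478875
adj(I−A) = Cᵀ =
  [ 0.6450   0.1800   0.1275]
  [ 0.3675   0.8450   0.3325]
  [ 0.1425   0.2625   0.5850]
(I − A)⁻¹ = adj(I−A) / det(I−A) ≈
  [   1.3469     0.3759     0.2662]
  [   0.7674     1.7646     0.6943]
  [   0.2976     0.5482     1.2216]
x = (I − A)⁻¹ d = adj(I−A)·d / det(I−A), with det(I−A) = 0.478875:
  x_1 = (0.6450·40 + 0.1800·120 + 0.1275·210) / 0.478875 = 74.175 / 0.478875 ≈ 154.9
  x_2 = (0.3675·40 + 0.8450·120 + 0.3325·210) / 0.478875 = 185.925 / 0.478875 ≈ 388.3
  x_3 = (0.1425·40 + 0.2625·120 + 0.5850·210) / 0.478875 = 160.05 / 0.478875 ≈ 334.2

x_1 = 154.9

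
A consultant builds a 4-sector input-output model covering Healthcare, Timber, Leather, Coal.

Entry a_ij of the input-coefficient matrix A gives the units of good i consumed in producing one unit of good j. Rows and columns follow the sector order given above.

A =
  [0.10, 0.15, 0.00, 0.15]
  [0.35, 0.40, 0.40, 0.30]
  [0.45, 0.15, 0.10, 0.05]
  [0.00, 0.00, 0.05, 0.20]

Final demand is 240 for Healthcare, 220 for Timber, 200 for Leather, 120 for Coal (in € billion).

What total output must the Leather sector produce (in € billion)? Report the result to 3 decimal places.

x_L = 685.377

I − A =
  [   0.90    -0.15     0.00    -0.15]
  [  -0.35     0.60    -0.40    -0.30]
  [  -0.45    -0.15     0.90    -0.05]
  [   0.00     0.00    -0.05     0.80]
Compute the cofactors C_ij = (−1)^(i+j)·(3×3 minor ij) of I−A; the adjugate is their transpose:
adj(I−A) = Cᵀ =
  [ 0.380250   0.108750   0.054750   0.115500]
  [ 0.401875   0.642375   0.304125   0.335250]
  [ 0.258000   0.162000   0.390000   0.133500]
  [ 0.016125   0.010125   0.024375   0.357750]
det(I−A) = Σ_j (I−A)_1j·C_1j = (0.90)(0.380250) + (-0.15)(0.401875) + (0.00)(0.258000) + (-0.15)(0.016125) = 0.279525
(I − A)⁻¹ = adj(I−A) / det(I−A) ≈
  [   1.3603     0.3891     0.1959     0.4132]
  [   1.4377     2.2981     1.0880     1.1994]
  [   0.9230     0.5796     1.3952     0.4776]
  [   0.0577     0.0362     0.0872     1.2798]
x = (I − A)⁻¹ d = adj(I−A)·d / det(I−A), with det(I−A) = 0.279525:
  x_H = (0.380250·240 + 0.108750·220 + 0.054750·200 + 0.115500·120) / 0.279525 = 139.995 / 0.279525 ≈ 500.832
  x_T = (0.401875·240 + 0.642375·220 + 0.304125·200 + 0.335250·120) / 0.279525 = 338.8275 / 0.279525 ≈ 1212.155
  x_L = (0.258000·240 + 0.162000·220 + 0.390000·200 + 0.133500·120) / 0.279525 = 191.58 / 0.279525 ≈ 685.377
  x_C = (0.016125·240 + 0.010125·220 + 0.024375·200 + 0.357750·120) / 0.279525 = 53.9025 / 0.279525 ≈ 192.836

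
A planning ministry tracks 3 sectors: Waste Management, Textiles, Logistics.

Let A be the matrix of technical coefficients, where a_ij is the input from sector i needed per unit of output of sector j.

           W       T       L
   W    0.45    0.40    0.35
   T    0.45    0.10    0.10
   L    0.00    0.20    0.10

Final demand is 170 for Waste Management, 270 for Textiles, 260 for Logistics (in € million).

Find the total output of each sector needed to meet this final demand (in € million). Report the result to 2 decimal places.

x_W = 1421.99, x_T = 1069.50, x_L = 526.56

I − A =
  [   0.55    -0.40    -0.35]
  [  -0.45     0.90    -0.10]
  [   0.00    -0.20     0.90]
Cofactors of I−A, C_ij = (−1)^(i+j)·(minor ij) (rows/columns in the sector order above):
  C_11 = (0.90)(0.90) − (-0.10)(-0.20) = 0.7900
  C_12 = −[(-0.45)(0.90) − (-0.10)(0.00)] = 0.4050
  C_13 = (-0.45)(-0.20) − (0.90)(0.00) = 0.0900
  C_21 = −[(-0.40)(0.90) − (-0.35)(-0.20)] = 0.4300
  C_22 = (0.55)(0.90) − (-0.35)(0.00) = 0.4950
  C_23 = −[(0.55)(-0.20) − (-0.40)(0.00)] = 0.1100
  C_31 = (-0.40)(-0.10) − (-0.35)(0.90) = 0.3550
  C_32 = −[(0.55)(-0.10) − (-0.35)(-0.45)] = 0.2125
  C_33 = (0.55)(0.90) − (-0.40)(-0.45) = 0.3150
det(I−A) = Σ_j (I−A)_1j·C_1j = (0.55)(0.7900) + (-0.40)(0.4050) + (-0.35)(0.0900) = 0.2410
adj(I−A) = Cᵀ =
  [ 0.7900   0.4300   0.3550]
  [ 0.4050   0.4950   0.2125]
  [ 0.0900   0.1100   0.3150]
(I − A)⁻¹ = adj(I−A) / det(I−A) ≈
  [   3.2780     1.7842     1.4730]
  [   1.6805     2.0539     0.8817]
  [   0.3734     0.4564     1.3071]
x = (I − A)⁻¹ d = adj(I−A)·d / det(I−A), with det(I−A) = 0.2410:
  x_W = (0.7900·170 + 0.4300·270 + 0.3550·260) / 0.2410 = 342.70 / 0.2410 ≈ 1421.99
  x_T = (0.4050·170 + 0.4950·270 + 0.2125·260) / 0.2410 = 257.75 / 0.2410 ≈ 1069.50
  x_L = (0.0900·170 + 0.1100·270 + 0.3150·260) / 0.2410 = 126.90 / 0.2410 ≈ 526.56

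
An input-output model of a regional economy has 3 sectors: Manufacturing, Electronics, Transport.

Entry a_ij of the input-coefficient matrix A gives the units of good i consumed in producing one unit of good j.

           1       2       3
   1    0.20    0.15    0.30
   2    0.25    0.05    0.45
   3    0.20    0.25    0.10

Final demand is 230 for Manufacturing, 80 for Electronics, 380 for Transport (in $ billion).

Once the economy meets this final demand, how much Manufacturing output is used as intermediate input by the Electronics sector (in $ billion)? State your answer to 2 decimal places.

z_12 = 92.53

I − A =
  [   0.80    -0.15    -0.30]
  [  -0.25     0.95    -0.45]
  [  -0.20    -0.25     0.90]
Cofactors of I−A, C_ij = (−1)^(i+j)·(minor ij) (rows/columns in the sector order above):
  C_11 = (0.95)(0.90) − (-0.45)(-0.25) = 0.7425
  C_12 = −[(-0.25)(0.90) − (-0.45)(-0.20)] = 0.3150
  C_13 = (-0.25)(-0.25) − (0.95)(-0.20) = 0.2525
  C_21 = −[(-0.15)(0.90) − (-0.30)(-0.25)] = 0.2100
  C_22 = (0.80)(0.90) − (-0.30)(-0.20) = 0.6600
  C_23 = −[(0.80)(-0.25) − (-0.15)(-0.20)] = 0.2300
  C_31 = (-0.15)(-0.45) − (-0.30)(0.95) = 0.3525
  C_32 = −[(0.80)(-0.45) − (-0.30)(-0.25)] = 0.4350
  C_33 = (0.80)(0.95) − (-0.15)(-0.25) = 0.7225
det(I−A) = Σ_j (I−A)_1j·C_1j = (0.80)(0.7425) + (-0.15)(0.3150) + (-0.30)(0.2525) = 0.4710
adj(I−A) = Cᵀ =
  [ 0.7425   0.2100   0.3525]
  [ 0.3150   0.6600   0.4350]
  [ 0.2525   0.2300   0.7225]
(I − A)⁻¹ = adj(I−A) / det(I−A) ≈
  [   1.5764     0.4459     0.7484]
  [   0.6688     1.4013     0.9236]
  [   0.5361     0.4883     1.5340]
First solve x = (I − A)⁻¹ d = adj(I−A)·d / det(I−A); in particular x_2 = (0.3150·230 + 0.6600·80 + 0.4350·380) / 0.4710 = 290.55 / 0.4710 ≈ 616.8790.
Intermediate flow from 1 to 2: z_12 = a_12 · x_2 = 0.15 × 290.55 / 0.4710 = 43.5825 / 0.4710 ≈ 92.53.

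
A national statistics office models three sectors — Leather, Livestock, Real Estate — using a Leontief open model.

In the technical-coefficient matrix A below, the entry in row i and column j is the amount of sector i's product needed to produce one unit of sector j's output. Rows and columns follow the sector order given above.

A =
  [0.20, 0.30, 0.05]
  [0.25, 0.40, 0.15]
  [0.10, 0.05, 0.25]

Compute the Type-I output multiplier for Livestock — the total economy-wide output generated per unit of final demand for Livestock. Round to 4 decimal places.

I − A =
  [   0.80    -0.30    -0.05]
  [  -0.25     0.60    -0.15]
  [  -0.10    -0.05     0.75]
Cofactors of I−A, C_ij = (−1)^(i+j)·(minor ij) (rows/columns in the sector order above):
  C_11 = (0.60)(0.75) − (-0.15)(-0.05) = 0.4425
  C_12 = −[(-0.25)(0.75) − (-0.15)(-0.10)] = 0.2025
  C_13 = (-0.25)(-0.05) − (0.60)(-0.10) = 0.0725
  C_21 = −[(-0.30)(0.75) − (-0.05)(-0.05)] = 0.2275
  C_22 = (0.80)(0.75) − (-0.05)(-0.10) = 0.5950
  C_23 = −[(0.80)(-0.05) − (-0.30)(-0.10)] = 0.0700
  C_31 = (-0.30)(-0.15) − (-0.05)(0.60) = 0.0750
  C_32 = −[(0.80)(-0.15) − (-0.05)(-0.25)] = 0.1325
  C_33 = (0.80)(0.60) − (-0.30)(-0.25) = 0.4050
det(I−A) = Σ_j (I−A)_1j·C_1j = (0.80)(0.4425) + (-0.30)(0.2025) + (-0.05)(0.0725) = 0.289625
adj(I−A) = Cᵀ =
  [ 0.4425   0.2275   0.0750]
  [ 0.2025   0.5950   0.1325]
  [ 0.0725   0.0700   0.4050]
(I − A)⁻¹ = adj(I−A) / det(I−A) ≈
  [   1.52784     0.78550     0.25896]
  [   0.69918     2.05438     0.45749]
  [   0.25032     0.24169     1.39836]
The output multiplier for sector j is the column-j sum of the Leontief inverse (I − A)⁻¹ = adj(I−A) / det(I−A).
Column 2 of adj(I−A): (0.2275, 0.5950, 0.0700); det(I−A) = 0.289625.
m_2 = (0.2275 + 0.5950 + 0.0700) / 0.289625 = 0.8925 / 0.289625 ≈ 3.0816.

m_2 = 3.0816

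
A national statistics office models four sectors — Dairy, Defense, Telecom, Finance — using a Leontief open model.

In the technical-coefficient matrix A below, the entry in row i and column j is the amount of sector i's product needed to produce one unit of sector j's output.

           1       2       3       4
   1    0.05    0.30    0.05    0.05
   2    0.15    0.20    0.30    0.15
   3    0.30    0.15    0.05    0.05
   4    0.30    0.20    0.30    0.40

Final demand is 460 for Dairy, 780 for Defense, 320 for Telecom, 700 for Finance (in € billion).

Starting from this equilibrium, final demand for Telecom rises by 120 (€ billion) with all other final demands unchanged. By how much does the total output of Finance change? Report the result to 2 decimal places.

I − A =
  [   0.95    -0.30    -0.05    -0.05]
  [  -0.15     0.80    -0.30    -0.15]
  [  -0.30    -0.15     0.95    -0.05]
  [  -0.30    -0.20    -0.30     0.60]
Compute the cofactors C_ij = (−1)^(i+j)·(3×3 minor ij) of I−A; the adjugate is their transpose:
adj(I−A) = Cᵀ =
  [ 0.378750   0.183250   0.105000   0.086125]
  [ 0.198000   0.498750   0.218250   0.159375]
  [ 0.168750   0.154250   0.373500   0.083750]
  [ 0.339750   0.335000   0.312000   0.596375]
det(I−A) = Σ_j (I−A)_1j·C_1j = (0.95)(0.378750) + (-0.30)(0.198000) + (-0.05)(0.168750) + (-0.05)(0.339750) = 0.2749875
(I − A)⁻¹ = adj(I−A) / det(I−A) ≈
  [   1.3773     0.6664     0.3818     0.3132]
  [   0.7200     1.8137     0.7937     0.5796]
  [   0.6137     0.5609     1.3582     0.3046]
  [   1.2355     1.2182     1.1346     2.1687]
Δx = (I − A)⁻¹ Δd with Δd having +120 in the Telecom component and 0 elsewhere.
So Δx_4 = L_43 · (+120), where L_43 = adj(I−A)_43 / det(I−A) = 0.312000 / 0.2749875.
Δx_4 = 0.312000 × (+120) / 0.2749875 = 37.44 / 0.2749875 ≈ 136.15.

Δx_4 = 136.15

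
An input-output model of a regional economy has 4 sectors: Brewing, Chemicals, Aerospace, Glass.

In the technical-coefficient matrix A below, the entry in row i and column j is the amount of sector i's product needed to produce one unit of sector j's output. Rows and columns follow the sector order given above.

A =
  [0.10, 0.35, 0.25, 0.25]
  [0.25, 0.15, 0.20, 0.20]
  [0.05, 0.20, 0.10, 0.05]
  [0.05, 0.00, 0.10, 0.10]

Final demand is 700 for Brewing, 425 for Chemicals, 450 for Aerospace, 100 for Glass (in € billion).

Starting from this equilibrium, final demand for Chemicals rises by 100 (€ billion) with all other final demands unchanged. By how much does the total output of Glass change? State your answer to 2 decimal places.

Δx_G = 8.10

I − A =
  [   0.90    -0.35    -0.25    -0.25]
  [  -0.25     0.85    -0.20    -0.20]
  [  -0.05    -0.20     0.90    -0.05]
  [  -0.05     0.00    -0.10     0.90]
Compute the cofactors C_ij = (−1)^(i+j)·(3×3 minor ij) of I−A; the adjugate is their transpose:
adj(I−A) = Cᵀ =
  [ 0.644250   0.331750   0.282500   0.268375]
  [ 0.220750   0.700125   0.242500   0.230375]
  [ 0.087375   0.176125   0.595625   0.096500]
  [ 0.045500   0.038000   0.081875   0.547125]
det(I−A) = Σ_j (I−A)_1j·C_1j = (0.90)(0.644250) + (-0.35)(0.220750) + (-0.25)(0.087375) + (-0.25)(0.045500) = 0.46934375
(I − A)⁻¹ = adj(I−A) / det(I−A) ≈
  [   1.3727     0.7068     0.6019     0.5718]
  [   0.4703     1.4917     0.5167     0.4908]
  [   0.1862     0.3753     1.2691     0.2056]
  [   0.0969     0.0810     0.1744     1.1657]
Δx = (I − A)⁻¹ Δd with Δd having +100 in the Chemicals component and 0 elsewhere.
So Δx_G = L_GC · (+100), where L_GC = adj(I−A)_GC / det(I−A) = 0.038000 / 0.46934375.
Δx_G = 0.038000 × (+100) / 0.46934375 = 3.80 / 0.46934375 ≈ 8.10.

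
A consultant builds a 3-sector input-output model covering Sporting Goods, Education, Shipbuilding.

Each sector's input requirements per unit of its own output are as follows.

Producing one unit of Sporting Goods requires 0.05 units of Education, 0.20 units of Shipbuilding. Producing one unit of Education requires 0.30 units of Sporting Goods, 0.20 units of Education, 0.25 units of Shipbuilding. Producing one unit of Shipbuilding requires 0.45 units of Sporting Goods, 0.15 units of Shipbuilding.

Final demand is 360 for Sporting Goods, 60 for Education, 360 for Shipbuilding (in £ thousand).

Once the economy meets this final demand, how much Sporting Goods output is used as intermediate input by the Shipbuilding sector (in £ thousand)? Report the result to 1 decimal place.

z_13 = 277.3

I − A =
  [   1.00    -0.30    -0.45]
  [  -0.05     0.80     0.00]
  [  -0.20    -0.25     0.85]
Cofactors of I−A, C_ij = (−1)^(i+j)·(minor ij) (rows/columns in the sector order above):
  C_11 = (0.80)(0.85) − (0.00)(-0.25) = 0.6800
  C_12 = −[(-0.05)(0.85) − (0.00)(-0.20)] = 0.0425
  C_13 = (-0.05)(-0.25) − (0.80)(-0.20) = 0.1725
  C_21 = −[(-0.30)(0.85) − (-0.45)(-0.25)] = 0.3675
  C_22 = (1.00)(0.85) − (-0.45)(-0.20) = 0.7600
  C_23 = −[(1.00)(-0.25) − (-0.30)(-0.20)] = 0.3100
  C_31 = (-0.30)(0.00) − (-0.45)(0.80) = 0.3600
  C_32 = −[(1.00)(0.00) − (-0.45)(-0.05)] = 0.0225
  C_33 = (1.00)(0.80) − (-0.30)(-0.05) = 0.7850
det(I−A) = Σ_j (I−A)_1j·C_1j = (1.00)(0.6800) + (-0.30)(0.0425) + (-0.45)(0.1725) = 0.589625
adj(I−A) = Cᵀ =
  [ 0.6800   0.3675   0.3600]
  [ 0.0425   0.7600   0.0225]
  [ 0.1725   0.3100   0.7850]
(I − A)⁻¹ = adj(I−A) / det(I−A) ≈
  [   1.1533     0.6233     0.6106]
  [   0.0721     1.2890     0.0382]
  [   0.2926     0.5258     1.3314]
First solve x = (I − A)⁻¹ d = adj(I−A)·d / det(I−A); in particular x_3 = (0.1725·360 + 0.3100·60 + 0.7850·360) / 0.589625 = 363.30 / 0.589625 ≈ 616.154.
Intermediate flow from 1 to 3: z_13 = a_13 · x_3 = 0.45 × 363.30 / 0.589625 = 163.485 / 0.589625 ≈ 277.3.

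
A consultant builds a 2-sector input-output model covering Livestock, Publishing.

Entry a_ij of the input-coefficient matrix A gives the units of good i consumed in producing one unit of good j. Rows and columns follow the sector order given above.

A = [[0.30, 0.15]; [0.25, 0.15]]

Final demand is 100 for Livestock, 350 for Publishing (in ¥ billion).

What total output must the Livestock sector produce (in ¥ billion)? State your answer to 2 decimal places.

I − A =
  [   0.70    -0.15]
  [  -0.25     0.85]
det(I−A) = (0.70)(0.85) − (-0.15)(-0.25) = 0.5575
adj(I−A) = [[0.85, 0.15], [0.25, 0.70]]
(I − A)⁻¹ = adj(I−A) / det(I−A) ≈
  [   1.5247     0.2691]
  [   0.4484     1.2556]
x = (I − A)⁻¹ d = adj(I−A)·d / det(I−A), with det(I−A) = 0.5575:
  x_L = (0.85·100 + 0.15·350) / 0.5575 = 137.50 / 0.5575 ≈ 246.64
  x_P = (0.25·100 + 0.70·350) / 0.5575 = 270.00 / 0.5575 ≈ 484.30

x_L = 246.64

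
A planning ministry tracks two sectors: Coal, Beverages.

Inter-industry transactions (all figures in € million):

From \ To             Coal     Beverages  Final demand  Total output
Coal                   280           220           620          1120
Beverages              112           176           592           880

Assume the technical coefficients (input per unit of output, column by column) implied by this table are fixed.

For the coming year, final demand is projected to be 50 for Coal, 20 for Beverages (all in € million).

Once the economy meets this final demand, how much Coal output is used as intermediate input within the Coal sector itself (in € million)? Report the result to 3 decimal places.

Technical coefficients a_ij = z_ij / X_j:
  a_11 = 280/1120 = 0.25, a_21 = 112/1120 = 0.10
  a_12 = 220/880 = 0.25, a_22 = 176/880 = 0.20
I − A =
  [   0.75    -0.25]
  [  -0.10     0.80]
det(I−A) = (0.75)(0.80) − (-0.25)(-0.10) = 0.5750
adj(I−A) = [[0.80, 0.25], [0.10, 0.75]]
(I − A)⁻¹ = adj(I−A) / det(I−A) ≈
  [   1.3913     0.4348]
  [   0.1739     1.3043]
First solve x = (I − A)⁻¹ d = adj(I−A)·d / det(I−A); in particular x_1 = (0.80·50 + 0.25·20) / 0.5750 = 45.00 / 0.5750 ≈ 78.26087.
Intermediate flow from 1 to 1: z_11 = a_11 · x_1 = 0.25 × 45.00 / 0.5750 = 11.25 / 0.5750 ≈ 19.565.

z_11 = 19.565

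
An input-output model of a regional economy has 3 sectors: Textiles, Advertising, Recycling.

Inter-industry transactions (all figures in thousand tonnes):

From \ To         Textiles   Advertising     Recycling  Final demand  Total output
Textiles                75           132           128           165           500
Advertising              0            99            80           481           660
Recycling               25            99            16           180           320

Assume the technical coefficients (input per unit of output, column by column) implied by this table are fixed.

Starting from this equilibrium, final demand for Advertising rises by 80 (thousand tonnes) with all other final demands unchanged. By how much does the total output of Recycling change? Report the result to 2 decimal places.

Technical coefficients a_ij = z_ij / X_j:
  a_11 = 75/500 = 0.15, a_21 = 0/500 = 0.00, a_31 = 25/500 = 0.05
  a_12 = 132/660 = 0.20, a_22 = 99/660 = 0.15, a_32 = 99/660 = 0.15
  a_13 = 128/320 = 0.40, a_23 = 80/320 = 0.25, a_33 = 16/320 = 0.05
I − A =
  [   0.85    -0.20    -0.40]
  [   0.00     0.85    -0.25]
  [  -0.05    -0.15     0.95]
Cofactors of I−A, C_ij = (−1)^(i+j)·(minor ij) (rows/columns in the sector order above):
  C_11 = (0.85)(0.95) − (-0.25)(-0.15) = 0.7700
  C_12 = −[(0.00)(0.95) − (-0.25)(-0.05)] = 0.0125
  C_13 = (0.00)(-0.15) − (0.85)(-0.05) = 0.0425
  C_21 = −[(-0.20)(0.95) − (-0.40)(-0.15)] = 0.2500
  C_22 = (0.85)(0.95) − (-0.40)(-0.05) = 0.7875
  C_23 = −[(0.85)(-0.15) − (-0.20)(-0.05)] = 0.1375
  C_31 = (-0.20)(-0.25) − (-0.40)(0.85) = 0.3900
  C_32 = −[(0.85)(-0.25) − (-0.40)(0.00)] = 0.2125
  C_33 = (0.85)(0.85) − (-0.20)(0.00) = 0.7225
det(I−A) = Σ_j (I−A)_1j·C_1j = (0.85)(0.7700) + (-0.20)(0.0125) + (-0.40)(0.0425) = 0.6350
adj(I−A) = Cᵀ =
  [ 0.7700   0.2500   0.3900]
  [ 0.0125   0.7875   0.2125]
  [ 0.0425   0.1375   0.7225]
(I − A)⁻¹ = adj(I−A) / det(I−A) ≈
  [   1.2126     0.3937     0.6142]
  [   0.0197     1.2402     0.3346]
  [   0.0669     0.2165     1.1378]
Δx = (I − A)⁻¹ Δd with Δd having +80 in the Advertising component and 0 elsewhere.
So Δx_3 = L_32 · (+80), where L_32 = adj(I−A)_32 / det(I−A) = 0.1375 / 0.6350.
Δx_3 = 0.1375 × (+80) / 0.6350 = 11.00 / 0.6350 ≈ 17.32.

Δx_3 = 17.32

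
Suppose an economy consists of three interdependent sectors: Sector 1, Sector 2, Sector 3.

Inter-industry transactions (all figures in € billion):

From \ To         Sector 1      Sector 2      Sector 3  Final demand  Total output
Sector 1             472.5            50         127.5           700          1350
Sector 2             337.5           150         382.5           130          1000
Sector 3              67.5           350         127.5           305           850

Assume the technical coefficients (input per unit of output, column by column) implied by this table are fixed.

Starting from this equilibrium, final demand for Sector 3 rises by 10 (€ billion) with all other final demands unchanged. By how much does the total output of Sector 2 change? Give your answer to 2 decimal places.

Δx_2 = 9.82

Technical coefficients a_ij = z_ij / X_j:
  a_11 = 472.5/1350 = 0.35, a_21 = 337.5/1350 = 0.25, a_31 = 67.5/1350 = 0.05
  a_12 = 50/1000 = 0.05, a_22 = 150/1000 = 0.15, a_32 = 350/1000 = 0.35
  a_13 = 127.5/850 = 0.15, a_23 = 382.5/850 = 0.45, a_33 = 127.5/850 = 0.15
I − A =
  [   0.65    -0.05    -0.15]
  [  -0.25     0.85    -0.45]
  [  -0.05    -0.35     0.85]
Cofactors of I−A, C_ij = (−1)^(i+j)·(minor ij) (rows/columns in the sector order above):
  C_11 = (0.85)(0.85) − (-0.45)(-0.35) = 0.5650
  C_12 = −[(-0.25)(0.85) − (-0.45)(-0.05)] = 0.2350
  C_13 = (-0.25)(-0.35) − (0.85)(-0.05) = 0.1300
  C_21 = −[(-0.05)(0.85) − (-0.15)(-0.35)] = 0.0950
  C_22 = (0.65)(0.85) − (-0.15)(-0.05) = 0.5450
  C_23 = −[(0.65)(-0.35) − (-0.05)(-0.05)] = 0.2300
  C_31 = (-0.05)(-0.45) − (-0.15)(0.85) = 0.1500
  C_32 = −[(0.65)(-0.45) − (-0.15)(-0.25)] = 0.3300
  C_33 = (0.65)(0.85) − (-0.05)(-0.25) = 0.5400
det(I−A) = Σ_j (I−A)_1j·C_1j = (0.65)(0.5650) + (-0.05)(0.2350) + (-0.15)(0.1300) = 0.3360
adj(I−A) = Cᵀ =
  [ 0.5650   0.0950   0.1500]
  [ 0.2350   0.5450   0.3300]
  [ 0.1300   0.2300   0.5400]
(I − A)⁻¹ = adj(I−A) / det(I−A) ≈
  [   1.6815     0.2827     0.4464]
  [   0.6994     1.6220     0.9821]
  [   0.3869     0.6845     1.6071]
Δx = (I − A)⁻¹ Δd with Δd having +10 in the Sector 3 component and 0 elsewhere.
So Δx_2 = L_23 · (+10), where L_23 = adj(I−A)_23 / det(I−A) = 0.3300 / 0.3360.
Δx_2 = 0.3300 × (+10) / 0.3360 = 3.30 / 0.3360 ≈ 9.82.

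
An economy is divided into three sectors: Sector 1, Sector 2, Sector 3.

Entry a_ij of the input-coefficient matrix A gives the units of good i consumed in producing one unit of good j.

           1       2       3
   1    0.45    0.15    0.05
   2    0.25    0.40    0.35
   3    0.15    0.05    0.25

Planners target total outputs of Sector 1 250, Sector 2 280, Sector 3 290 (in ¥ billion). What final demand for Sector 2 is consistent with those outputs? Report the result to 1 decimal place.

I − A =
  [   0.55    -0.15    -0.05]
  [  -0.25     0.60    -0.35]
  [  -0.15    -0.05     0.75]
d = (I − A) x:
  d_1 = (+0.55)·250 + (-0.15)·280 + (-0.05)·290 = 81.0
  d_2 = (-0.25)·250 + (+0.60)·280 + (-0.35)·290 = 4.0
  d_3 = (-0.15)·250 + (-0.05)·280 + (+0.75)·290 = 166.0

d_2 = 4.0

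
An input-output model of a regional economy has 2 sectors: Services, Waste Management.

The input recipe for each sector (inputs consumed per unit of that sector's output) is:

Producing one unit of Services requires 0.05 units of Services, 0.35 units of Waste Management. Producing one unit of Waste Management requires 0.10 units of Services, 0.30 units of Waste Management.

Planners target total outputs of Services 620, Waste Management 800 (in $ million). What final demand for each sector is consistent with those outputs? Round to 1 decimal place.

d_1 = 509.0, d_2 = 343.0

I − A =
  [   0.95    -0.10]
  [  -0.35     0.70]
d = (I − A) x:
  d_1 = (+0.95)·620 + (-0.10)·800 = 509.0
  d_2 = (-0.35)·620 + (+0.70)·800 = 343.0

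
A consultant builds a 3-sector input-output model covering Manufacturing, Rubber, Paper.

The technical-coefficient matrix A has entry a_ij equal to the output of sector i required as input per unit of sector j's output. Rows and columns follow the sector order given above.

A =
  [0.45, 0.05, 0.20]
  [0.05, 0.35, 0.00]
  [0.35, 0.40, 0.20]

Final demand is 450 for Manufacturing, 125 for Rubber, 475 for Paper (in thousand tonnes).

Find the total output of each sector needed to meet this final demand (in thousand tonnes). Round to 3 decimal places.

x_M = 1325.160, x_R = 294.243, x_P = 1320.629

I − A =
  [   0.55    -0.05    -0.20]
  [  -0.05     0.65     0.00]
  [  -0.35    -0.40     0.80]
Cofactors of I−A, C_ij = (−1)^(i+j)·(minor ij) (rows/columns in the sector order above):
  C_11 = (0.65)(0.80) − (0.00)(-0.40) = 0.5200
  C_12 = −[(-0.05)(0.80) − (0.00)(-0.35)] = 0.0400
  C_13 = (-0.05)(-0.40) − (0.65)(-0.35) = 0.2475
  C_21 = −[(-0.05)(0.80) − (-0.20)(-0.40)] = 0.1200
  C_22 = (0.55)(0.80) − (-0.20)(-0.35) = 0.3700
  C_23 = −[(0.55)(-0.40) − (-0.05)(-0.35)] = 0.2375
  C_31 = (-0.05)(0.00) − (-0.20)(0.65) = 0.1300
  C_32 = −[(0.55)(0.00) − (-0.20)(-0.05)] = 0.0100
  C_33 = (0.55)(0.65) − (-0.05)(-0.05) = 0.3550
det(I−A) = Σ_j (I−A)_1j·C_1j = (0.55)(0.5200) + (-0.05)(0.0400) + (-0.20)(0.2475) = 0.2345
adj(I−A) = Cᵀ =
  [ 0.5200   0.1200   0.1300]
  [ 0.0400   0.3700   0.0100]
  [ 0.2475   0.2375   0.3550]
(I − A)⁻¹ = adj(I−A) / det(I−A) ≈
  [   2.2175     0.5117     0.5544]
  [   0.1706     1.5778     0.0426]
  [   1.0554     1.0128     1.5139]
x = (I − A)⁻¹ d = adj(I−A)·d / det(I−A), with det(I−A) = 0.2345:
  x_M = (0.5200·450 + 0.1200·125 + 0.1300·475) / 0.2345 = 310.75 / 0.2345 ≈ 1325.160
  x_R = (0.0400·450 + 0.3700·125 + 0.0100·475) / 0.2345 = 69.00 / 0.2345 ≈ 294.243
  x_P = (0.2475·450 + 0.2375·125 + 0.3550·475) / 0.2345 = 309.6875 / 0.2345 ≈ 1320.629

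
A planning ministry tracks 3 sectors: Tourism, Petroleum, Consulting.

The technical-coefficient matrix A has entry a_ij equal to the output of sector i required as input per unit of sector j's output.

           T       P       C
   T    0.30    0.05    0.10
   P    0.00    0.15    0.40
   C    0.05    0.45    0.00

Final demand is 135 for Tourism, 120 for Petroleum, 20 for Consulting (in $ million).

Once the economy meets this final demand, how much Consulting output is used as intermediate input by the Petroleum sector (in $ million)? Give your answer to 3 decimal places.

I − A =
  [   0.70    -0.05    -0.10]
  [   0.00     0.85    -0.40]
  [  -0.05    -0.45     1.00]
Cofactors of I−A, C_ij = (−1)^(i+j)·(minor ij) (rows/columns in the sector order above):
  C_11 = (0.85)(1.00) − (-0.40)(-0.45) = 0.6700
  C_12 = −[(0.00)(1.00) − (-0.40)(-0.05)] = 0.0200
  C_13 = (0.00)(-0.45) − (0.85)(-0.05) = 0.0425
  C_21 = −[(-0.05)(1.00) − (-0.10)(-0.45)] = 0.0950
  C_22 = (0.70)(1.00) − (-0.10)(-0.05) = 0.6950
  C_23 = −[(0.70)(-0.45) − (-0.05)(-0.05)] = 0.3175
  C_31 = (-0.05)(-0.40) − (-0.10)(0.85) = 0.1050
  C_32 = −[(0.70)(-0.40) − (-0.10)(0.00)] = 0.2800
  C_33 = (0.70)(0.85) − (-0.05)(0.00) = 0.5950
det(I−A) = Σ_j (I−A)_1j·C_1j = (0.70)(0.6700) + (-0.05)(0.0200) + (-0.10)(0.0425) = 0.46375
adj(I−A) = Cᵀ =
  [ 0.6700   0.0950   0.1050]
  [ 0.0200   0.6950   0.2800]
  [ 0.0425   0.3175   0.5950]
(I − A)⁻¹ = adj(I−A) / det(I−A) ≈
  [   1.4447     0.2049     0.2264]
  [   0.0431     1.4987     0.6038]
  [   0.0916     0.6846     1.2830]
First solve x = (I − A)⁻¹ d = adj(I−A)·d / det(I−A); in particular x_P = (0.0200·135 + 0.6950·120 + 0.2800·20) / 0.46375 = 91.70 / 0.46375 ≈ 197.73585.
Intermediate flow from C to P: z_CP = a_CP · x_P = 0.45 × 91.70 / 0.46375 = 41.265 / 0.46375 ≈ 88.981.

z_CP = 88.981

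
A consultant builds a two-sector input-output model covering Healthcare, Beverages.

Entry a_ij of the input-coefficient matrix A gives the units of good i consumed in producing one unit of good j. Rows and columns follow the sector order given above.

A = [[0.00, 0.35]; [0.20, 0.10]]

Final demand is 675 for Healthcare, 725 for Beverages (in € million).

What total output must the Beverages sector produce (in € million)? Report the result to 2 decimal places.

I − A =
  [   1.00    -0.35]
  [  -0.20     0.90]
det(I−A) = (1.00)(0.90) − (-0.35)(-0.20) = 0.8300
adj(I−A) = [[0.90, 0.35], [0.20, 1.00]]
(I − A)⁻¹ = adj(I−A) / det(I−A) ≈
  [   1.0843     0.4217]
  [   0.2410     1.2048]
x = (I − A)⁻¹ d = adj(I−A)·d / det(I−A), with det(I−A) = 0.8300:
  x_1 = (0.90·675 + 0.35·725) / 0.8300 = 861.25 / 0.8300 ≈ 1037.65
  x_2 = (0.20·675 + 1.00·725) / 0.8300 = 860.00 / 0.8300 ≈ 1036.14

x_2 = 1036.14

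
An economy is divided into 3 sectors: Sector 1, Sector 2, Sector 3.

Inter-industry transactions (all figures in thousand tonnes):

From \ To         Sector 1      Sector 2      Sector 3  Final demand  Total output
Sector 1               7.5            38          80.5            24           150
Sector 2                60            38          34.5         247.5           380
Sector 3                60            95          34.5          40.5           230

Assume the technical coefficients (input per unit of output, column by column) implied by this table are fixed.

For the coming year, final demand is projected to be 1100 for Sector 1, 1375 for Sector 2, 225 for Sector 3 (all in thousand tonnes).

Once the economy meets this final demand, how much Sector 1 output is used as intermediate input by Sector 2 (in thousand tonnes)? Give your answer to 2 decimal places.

Technical coefficients a_ij = z_ij / X_j:
  a_11 = 7.5/150 = 0.05, a_21 = 60/150 = 0.40, a_31 = 60/150 = 0.40
  a_12 = 38/380 = 0.10, a_22 = 38/380 = 0.10, a_32 = 95/380 = 0.25
  a_13 = 80.5/230 = 0.35, a_23 = 34.5/230 = 0.15, a_33 = 34.5/230 = 0.15
I − A =
  [   0.95    -0.10    -0.35]
  [  -0.40     0.90    -0.15]
  [  -0.40    -0.25     0.85]
Cofactors of I−A, C_ij = (−1)^(i+j)·(minor ij) (rows/columns in the sector order above):
  C_11 = (0.90)(0.85) − (-0.15)(-0.25) = 0.7275
  C_12 = −[(-0.40)(0.85) − (-0.15)(-0.40)] = 0.4000
  C_13 = (-0.40)(-0.25) − (0.90)(-0.40) = 0.4600
  C_21 = −[(-0.10)(0.85) − (-0.35)(-0.25)] = 0.1725
  C_22 = (0.95)(0.85) − (-0.35)(-0.40) = 0.6675
  C_23 = −[(0.95)(-0.25) − (-0.10)(-0.40)] = 0.2775
  C_31 = (-0.10)(-0.15) − (-0.35)(0.90) = 0.3300
  C_32 = −[(0.95)(-0.15) − (-0.35)(-0.40)] = 0.2825
  C_33 = (0.95)(0.90) − (-0.10)(-0.40) = 0.8150
det(I−A) = Σ_j (I−A)_1j·C_1j = (0.95)(0.7275) + (-0.10)(0.4000) + (-0.35)(0.4600) = 0.490125
adj(I−A) = Cᵀ =
  [ 0.7275   0.1725   0.3300]
  [ 0.4000   0.6675   0.2825]
  [ 0.4600   0.2775   0.8150]
(I − A)⁻¹ = adj(I−A) / det(I−A) ≈
  [   1.4843     0.3520     0.6733]
  [   0.8161     1.3619     0.5764]
  [   0.9385     0.5662     1.6628]
First solve x = (I − A)⁻¹ d = adj(I−A)·d / det(I−A); in particular x_2 = (0.4000·1100 + 0.6675·1375 + 0.2825·225) / 0.490125 = 1421.375 / 0.490125 ≈ 2900.0255.
Intermediate flow from 1 to 2: z_12 = a_12 · x_2 = 0.10 × 1421.375 / 0.490125 = 142.1375 / 0.490125 ≈ 290.00.

z_12 = 290.00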